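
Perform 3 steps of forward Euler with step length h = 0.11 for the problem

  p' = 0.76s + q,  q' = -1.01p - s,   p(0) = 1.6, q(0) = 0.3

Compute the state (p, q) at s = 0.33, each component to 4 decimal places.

1.6662, -0.2794

Euler on (p,q): p_{n+1} = p_n + h·p', q_{n+1} = q_n + h·q'.
0.000000: (1.600000, 0.300000); f=(0.300000, -1.616000) → (1.633000, 0.122240)
0.110000: (1.633000, 0.122240); f=(0.205840, -1.759330) → (1.655642, -0.071286)
0.220000: (1.655642, -0.071286); f=(0.095914, -1.892199) → (1.666193, -0.279428)
(p(0.33), q(0.33)) ≈ (1.6662, -0.2794)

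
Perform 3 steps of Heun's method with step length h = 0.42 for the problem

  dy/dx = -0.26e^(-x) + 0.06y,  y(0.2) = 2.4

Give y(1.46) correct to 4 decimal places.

2.4262

Heun: k1 = f(x_n, y_n); k2 = f(x_n + h, y_n + h·k1); y_{n+1} = y_n + (h/2)·(k1 + k2).
x=0.200000, y=2.400000:
  k1 = f(0.200000, 2.400000) = -0.068870
  k2 = f(0.620000, 2.371075) = 0.002399
  y ← 2.400000 + (0.42/2)·(-0.068870 + 0.002399) = 2.386041
x=0.620000, y=2.386041:
  k1 = f(0.620000, 2.386041) = 0.003297
  k2 = f(1.040000, 2.387426) = 0.051347
  y ← 2.386041 + (0.42/2)·(0.003297 + 0.051347) = 2.397516
x=1.040000, y=2.397516:
  k1 = f(1.040000, 2.397516) = 0.051953
  k2 = f(1.460000, 2.419337) = 0.084779
  y ← 2.397516 + (0.42/2)·(0.051953 + 0.084779) = 2.426230
y(1.46) ≈ 2.4262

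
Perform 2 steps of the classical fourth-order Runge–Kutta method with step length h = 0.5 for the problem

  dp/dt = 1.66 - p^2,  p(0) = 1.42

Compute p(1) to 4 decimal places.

RK4: k1 = f(t_n, p_n); k2 = f(t_n + h/2, p_n + (h/2)·k1); k3 = f(t_n + h/2, p_n + (h/2)·k2); k4 = f(t_n + h, p_n + h·k3); p_{n+1} = p_n + (h/6)·(k1 + 2k2 + 2k3 + k4).
t=0.000000, p=1.420000:
  k1 = f(0.000000, 1.420000) = -0.356400
  k2 = f(0.250000, 1.330900) = -0.111295
  k3 = f(0.250000, 1.392176) = -0.278155
  k4 = f(0.500000, 1.280923) = 0.019237
  p ← 1.420000 + (0.5/6)·(k1 + 2k2 + 2k3 + k4) = 1.326995
t=0.500000, p=1.326995:
  k1 = f(0.500000, 1.326995) = -0.100915
  k2 = f(0.750000, 1.301766) = -0.034595
  k3 = f(0.750000, 1.318346) = -0.078037
  k4 = f(1.000000, 1.287977) = 0.001116
  p ← 1.326995 + (0.5/6)·(k1 + 2k2 + 2k3 + k4) = 1.299906
p(1) ≈ 1.2999

1.2999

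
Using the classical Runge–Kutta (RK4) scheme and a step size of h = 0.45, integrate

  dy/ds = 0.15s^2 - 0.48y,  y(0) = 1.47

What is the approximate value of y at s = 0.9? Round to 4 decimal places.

0.9872

RK4: k1 = f(s_n, y_n); k2 = f(s_n + h/2, y_n + (h/2)·k1); k3 = f(s_n + h/2, y_n + (h/2)·k2); k4 = f(s_n + h, y_n + h·k3); y_{n+1} = y_n + (h/6)·(k1 + 2k2 + 2k3 + k4).
s=0.000000, y=1.470000:
  k1 = f(0.000000, 1.470000) = -0.705600
  k2 = f(0.225000, 1.311240) = -0.621801
  k3 = f(0.225000, 1.330095) = -0.630852
  k4 = f(0.450000, 1.186117) = -0.538961
  y ← 1.470000 + (0.45/6)·(k1 + 2k2 + 2k3 + k4) = 1.188760
s=0.450000, y=1.188760:
  k1 = f(0.450000, 1.188760) = -0.540230
  k2 = f(0.675000, 1.067208) = -0.443916
  k3 = f(0.675000, 1.088879) = -0.454318
  k4 = f(0.900000, 0.984317) = -0.350972
  y ← 1.188760 + (0.45/6)·(k1 + 2k2 + 2k3 + k4) = 0.987185
y(0.9) ≈ 0.9872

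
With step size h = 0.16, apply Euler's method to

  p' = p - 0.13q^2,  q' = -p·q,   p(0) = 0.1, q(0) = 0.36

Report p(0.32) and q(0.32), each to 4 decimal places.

Euler on (p,q): p_{n+1} = p_n + h·p', q_{n+1} = q_n + h·q'.
0.000000: (0.100000, 0.360000); f=(0.083152, -0.036000) → (0.113304, 0.354240)
0.160000: (0.113304, 0.354240); f=(0.096991, -0.040137) → (0.128823, 0.347818)
(p(0.32), q(0.32)) ≈ (0.1288, 0.3478)

0.1288, 0.3478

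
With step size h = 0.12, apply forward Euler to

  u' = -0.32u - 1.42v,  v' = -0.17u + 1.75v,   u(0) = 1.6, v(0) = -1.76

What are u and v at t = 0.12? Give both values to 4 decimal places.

Euler on (u,v): u_{n+1} = u_n + h·u', v_{n+1} = v_n + h·v'.
0.000000: (1.600000, -1.760000); f=(1.987200, -3.352000) → (1.838464, -2.162240)
(u(0.12), v(0.12)) ≈ (1.8385, -2.1622)

1.8385, -2.1622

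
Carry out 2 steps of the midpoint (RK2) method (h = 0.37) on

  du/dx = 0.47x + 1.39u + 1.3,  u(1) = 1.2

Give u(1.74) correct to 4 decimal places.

5.5983

Midpoint: k1 = f(x_n, u_n); k2 = f(x_n + h/2, u_n + (h/2)·k1); u_{n+1} = u_n + h·k2.
x=1.000000, u=1.200000:
  k1 = f(1.000000, 1.200000) = 3.438000
  k2 = f(1.185000, 1.836030) = 4.409032
  u ← 1.200000 + 0.37·4.409032 = 2.831342
x=1.370000, u=2.831342:
  k1 = f(1.370000, 2.831342) = 5.879465
  k2 = f(1.555000, 3.919043) = 7.478319
  u ← 2.831342 + 0.37·7.478319 = 5.598320
u(1.74) ≈ 5.5983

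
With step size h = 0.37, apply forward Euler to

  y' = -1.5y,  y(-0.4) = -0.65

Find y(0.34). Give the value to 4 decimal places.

Euler: y_{n+1} = y_n + h·f(x_n, y_n).
x=-0.400000, y=-0.650000: f=0.975000 → y ← -0.650000 + 0.37·0.975000 = -0.289250
x=-0.030000, y=-0.289250: f=0.433875 → y ← -0.289250 + 0.37·0.433875 = -0.128716
y(0.34) ≈ -0.1287

-0.1287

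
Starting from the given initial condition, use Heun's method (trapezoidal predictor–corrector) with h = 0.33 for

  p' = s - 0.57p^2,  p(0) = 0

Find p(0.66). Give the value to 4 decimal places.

0.2150

Heun: k1 = f(s_n, p_n); k2 = f(s_n + h, p_n + h·k1); p_{n+1} = p_n + (h/2)·(k1 + k2).
s=0.000000, p=0.000000:
  k1 = f(0.000000, 0.000000) = 0.000000
  k2 = f(0.330000, 0.000000) = 0.330000
  p ← 0.000000 + (0.33/2)·(0.000000 + 0.330000) = 0.054450
s=0.330000, p=0.054450:
  k1 = f(0.330000, 0.054450) = 0.328310
  k2 = f(0.660000, 0.162792) = 0.644894
  p ← 0.054450 + (0.33/2)·(0.328310 + 0.644894) = 0.215029
p(0.66) ≈ 0.2150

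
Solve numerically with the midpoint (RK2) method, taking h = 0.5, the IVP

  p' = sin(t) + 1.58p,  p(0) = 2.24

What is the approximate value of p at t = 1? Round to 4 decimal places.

10.5932

Midpoint: k1 = f(t_n, p_n); k2 = f(t_n + h/2, p_n + (h/2)·k1); p_{n+1} = p_n + h·k2.
t=0.000000, p=2.240000:
  k1 = f(0.000000, 2.240000) = 3.539200
  k2 = f(0.250000, 3.124800) = 5.184588
  p ← 2.240000 + 0.5·5.184588 = 4.832294
t=0.500000, p=4.832294:
  k1 = f(0.500000, 4.832294) = 8.114450
  k2 = f(0.750000, 6.860906) = 11.521871
  p ← 4.832294 + 0.5·11.521871 = 10.593229
p(1) ≈ 10.5932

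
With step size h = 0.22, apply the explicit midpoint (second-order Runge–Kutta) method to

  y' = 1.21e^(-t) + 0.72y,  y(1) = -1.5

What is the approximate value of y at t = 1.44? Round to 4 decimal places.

Midpoint: k1 = f(t_n, y_n); k2 = f(t_n + h/2, y_n + (h/2)·k1); y_{n+1} = y_n + h·k2.
t=1.000000, y=-1.500000:
  k1 = f(1.000000, -1.500000) = -0.634866
  k2 = f(1.110000, -1.569835) = -0.731515
  y ← -1.500000 + 0.22·(-0.731515) = -1.660933
t=1.220000, y=-1.660933:
  k1 = f(1.220000, -1.660933) = -0.838643
  k2 = f(1.330000, -1.753184) = -0.942275
  y ← -1.660933 + 0.22·(-0.942275) = -1.868234
y(1.44) ≈ -1.8682

-1.8682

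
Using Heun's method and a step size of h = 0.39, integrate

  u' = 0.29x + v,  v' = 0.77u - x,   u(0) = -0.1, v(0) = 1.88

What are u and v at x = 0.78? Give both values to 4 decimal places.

1.4587, 1.9678

Heun on (u,v): k1 = f(x_n, state_n); k2 = f(x_n + h, state_n + h·k1); state_{n+1} = state_n + (h/2)·(k1 + k2).
0.000000: (-0.100000, 1.880000)
  k1 = (1.880000, -0.077000)
  predictor → (0.633200, 1.849970)
  k2 = (1.963070, 0.097564)
  → (0.649399, 1.884010)
0.390000: (0.649399, 1.884010)
  k1 = (1.997110, 0.110037)
  predictor → (1.428272, 1.926924)
  k2 = (2.153124, 0.319769)
  → (1.458694, 1.967822)
(u(0.78), v(0.78)) ≈ (1.4587, 1.9678)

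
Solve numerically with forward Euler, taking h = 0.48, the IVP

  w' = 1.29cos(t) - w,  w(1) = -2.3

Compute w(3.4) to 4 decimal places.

Euler: w_{n+1} = w_n + h·f(t_n, w_n).
t=1.000000, w=-2.300000: f=2.996990 → w ← -2.300000 + 0.48·2.996990 = -0.861445
t=1.480000, w=-0.861445: f=0.978411 → w ← -0.861445 + 0.48·0.978411 = -0.391807
t=1.960000, w=-0.391807: f=-0.097685 → w ← -0.391807 + 0.48·(-0.097685) = -0.438696
t=2.440000, w=-0.438696: f=-0.546625 → w ← -0.438696 + 0.48·(-0.546625) = -0.701076
t=2.920000, w=-0.701076: f=-0.557381 → w ← -0.701076 + 0.48·(-0.557381) = -0.968620
w(3.4) ≈ -0.9686

-0.9686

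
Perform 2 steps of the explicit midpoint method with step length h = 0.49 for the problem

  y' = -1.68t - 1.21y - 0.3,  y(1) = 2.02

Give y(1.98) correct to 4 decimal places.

Midpoint: k1 = f(t_n, y_n); k2 = f(t_n + h/2, y_n + (h/2)·k1); y_{n+1} = y_n + h·k2.
t=1.000000, y=2.020000:
  k1 = f(1.000000, 2.020000) = -4.424200
  k2 = f(1.245000, 0.936071) = -3.524246
  y ← 2.020000 + 0.49·(-3.524246) = 0.293120
t=1.490000, y=0.293120:
  k1 = f(1.490000, 0.293120) = -3.157875
  k2 = f(1.735000, -0.480560) = -2.633323
  y ← 0.293120 + 0.49·(-2.633323) = -0.997209
y(1.98) ≈ -0.9972

-0.9972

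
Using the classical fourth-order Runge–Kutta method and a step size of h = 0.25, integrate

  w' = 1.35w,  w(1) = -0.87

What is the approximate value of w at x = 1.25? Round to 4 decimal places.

RK4: k1 = f(x_n, w_n); k2 = f(x_n + h/2, w_n + (h/2)·k1); k3 = f(x_n + h/2, w_n + (h/2)·k2); k4 = f(x_n + h, w_n + h·k3); w_{n+1} = w_n + (h/6)·(k1 + 2k2 + 2k3 + k4).
x=1.000000, w=-0.870000:
  k1 = f(1.000000, -0.870000) = -1.174500
  k2 = f(1.125000, -1.016812) = -1.372697
  k3 = f(1.125000, -1.041587) = -1.406143
  k4 = f(1.250000, -1.221536) = -1.649073
  w ← -0.870000 + (0.25/6)·(k1 + 2k2 + 2k3 + k4) = -1.219219
w(1.25) ≈ -1.2192

-1.2192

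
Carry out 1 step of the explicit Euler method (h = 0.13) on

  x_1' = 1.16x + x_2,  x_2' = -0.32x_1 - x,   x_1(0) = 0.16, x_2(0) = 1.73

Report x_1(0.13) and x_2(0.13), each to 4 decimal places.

0.3849, 1.7233

Euler on (x_1,x_2): x_1_{n+1} = x_1_n + h·x_1', x_2_{n+1} = x_2_n + h·x_2'.
0.000000: (0.160000, 1.730000); f=(1.730000, -0.051200) → (0.384900, 1.723344)
(x_1(0.13), x_2(0.13)) ≈ (0.3849, 1.7233)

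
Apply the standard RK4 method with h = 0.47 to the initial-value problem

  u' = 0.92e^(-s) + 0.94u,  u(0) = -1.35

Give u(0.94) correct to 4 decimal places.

RK4: k1 = f(s_n, u_n); k2 = f(s_n + h/2, u_n + (h/2)·k1); k3 = f(s_n + h/2, u_n + (h/2)·k2); k4 = f(s_n + h, u_n + h·k3); u_{n+1} = u_n + (h/6)·(k1 + 2k2 + 2k3 + k4).
s=0.000000, u=-1.350000:
  k1 = f(0.000000, -1.350000) = -0.349000
  k2 = f(0.235000, -1.432015) = -0.618769
  k3 = f(0.235000, -1.495411) = -0.678361
  k4 = f(0.470000, -1.668830) = -0.993698
  u ← -1.350000 + (0.47/6)·(k1 + 2k2 + 2k3 + k4) = -1.658395
s=0.470000, u=-1.658395:
  k1 = f(0.470000, -1.658395) = -0.983889
  k2 = f(0.705000, -1.889609) = -1.321653
  k3 = f(0.705000, -1.968983) = -1.396264
  k4 = f(0.940000, -2.314639) = -1.816383
  u ← -1.658395 + (0.47/6)·(k1 + 2k2 + 2k3 + k4) = -2.303557
u(0.94) ≈ -2.3036

-2.3036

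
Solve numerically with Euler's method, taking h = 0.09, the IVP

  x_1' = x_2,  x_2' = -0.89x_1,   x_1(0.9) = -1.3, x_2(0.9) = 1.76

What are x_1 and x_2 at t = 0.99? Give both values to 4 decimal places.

Euler on (x_1,x_2): x_1_{n+1} = x_1_n + h·x_1', x_2_{n+1} = x_2_n + h·x_2'.
0.900000: (-1.300000, 1.760000); f=(1.760000, 1.157000) → (-1.141600, 1.864130)
(x_1(0.99), x_2(0.99)) ≈ (-1.1416, 1.8641)

-1.1416, 1.8641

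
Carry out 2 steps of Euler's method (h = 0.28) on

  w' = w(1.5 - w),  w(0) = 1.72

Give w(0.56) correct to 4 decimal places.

1.5625

Euler: w_{n+1} = w_n + h·f(s_n, w_n).
s=0.000000, w=1.720000: f=-0.378400 → w ← 1.720000 + 0.28·(-0.378400) = 1.614048
s=0.280000, w=1.614048: f=-0.184079 → w ← 1.614048 + 0.28·(-0.184079) = 1.562506
w(0.56) ≈ 1.5625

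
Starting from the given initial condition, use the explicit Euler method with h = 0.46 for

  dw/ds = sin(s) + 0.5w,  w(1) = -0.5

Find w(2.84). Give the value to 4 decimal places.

1.1166

Euler: w_{n+1} = w_n + h·f(s_n, w_n).
s=1.000000, w=-0.500000: f=0.591471 → w ← -0.500000 + 0.46·0.591471 = -0.227923
s=1.460000, w=-0.227923: f=0.879907 → w ← -0.227923 + 0.46·0.879907 = 0.176834
s=1.920000, w=0.176834: f=1.028062 → w ← 0.176834 + 0.46·1.028062 = 0.649742
s=2.380000, w=0.649742: f=1.014946 → w ← 0.649742 + 0.46·1.014946 = 1.116618
w(2.84) ≈ 1.1166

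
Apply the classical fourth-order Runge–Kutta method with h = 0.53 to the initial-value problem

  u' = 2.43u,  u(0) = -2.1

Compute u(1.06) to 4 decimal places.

RK4: k1 = f(s_n, u_n); k2 = f(s_n + h/2, u_n + (h/2)·k1); k3 = f(s_n + h/2, u_n + (h/2)·k2); k4 = f(s_n + h, u_n + h·k3); u_{n+1} = u_n + (h/6)·(k1 + 2k2 + 2k3 + k4).
s=0.000000, u=-2.100000:
  k1 = f(0.000000, -2.100000) = -5.103000
  k2 = f(0.265000, -3.452295) = -8.389077
  k3 = f(0.265000, -4.323105) = -10.505146
  k4 = f(0.530000, -7.667727) = -18.632578
  u ← -2.100000 + (0.53/6)·(k1 + 2k2 + 2k3 + k4) = -7.534622
s=0.530000, u=-7.534622:
  k1 = f(0.530000, -7.534622) = -18.309132
  k2 = f(0.795000, -12.386542) = -30.099297
  k3 = f(0.795000, -15.510936) = -37.691574
  k4 = f(1.060000, -27.511156) = -66.852110
  u ← -7.534622 + (0.53/6)·(k1 + 2k2 + 2k3 + k4) = -27.033586
u(1.06) ≈ -27.0336

-27.0336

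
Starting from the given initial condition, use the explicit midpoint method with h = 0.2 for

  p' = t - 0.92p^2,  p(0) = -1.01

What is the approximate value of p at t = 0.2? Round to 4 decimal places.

-1.2142

Midpoint: k1 = f(t_n, p_n); k2 = f(t_n + h/2, p_n + (h/2)·k1); p_{n+1} = p_n + h·k2.
t=0.000000, p=-1.010000:
  k1 = f(0.000000, -1.010000) = -0.938492
  k2 = f(0.100000, -1.103849) = -1.021004
  p ← -1.010000 + 0.2·(-1.021004) = -1.214201
p(0.2) ≈ -1.2142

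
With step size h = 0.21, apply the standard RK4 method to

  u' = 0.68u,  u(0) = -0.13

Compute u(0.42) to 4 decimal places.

RK4: k1 = f(x_n, u_n); k2 = f(x_n + h/2, u_n + (h/2)·k1); k3 = f(x_n + h/2, u_n + (h/2)·k2); k4 = f(x_n + h, u_n + h·k3); u_{n+1} = u_n + (h/6)·(k1 + 2k2 + 2k3 + k4).
x=0.000000, u=-0.130000:
  k1 = f(0.000000, -0.130000) = -0.088400
  k2 = f(0.105000, -0.139282) = -0.094712
  k3 = f(0.105000, -0.139945) = -0.095162
  k4 = f(0.210000, -0.149984) = -0.101989
  u ← -0.130000 + (0.21/6)·(k1 + 2k2 + 2k3 + k4) = -0.149955
x=0.210000, u=-0.149955:
  k1 = f(0.210000, -0.149955) = -0.101969
  k2 = f(0.315000, -0.160662) = -0.109250
  k3 = f(0.315000, -0.161426) = -0.109770
  k4 = f(0.420000, -0.173006) = -0.117644
  u ← -0.149955 + (0.21/6)·(k1 + 2k2 + 2k3 + k4) = -0.172973
u(0.42) ≈ -0.1730

-0.1730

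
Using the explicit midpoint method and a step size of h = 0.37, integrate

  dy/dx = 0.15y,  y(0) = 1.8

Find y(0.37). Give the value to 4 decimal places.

Midpoint: k1 = f(x_n, y_n); k2 = f(x_n + h/2, y_n + (h/2)·k1); y_{n+1} = y_n + h·k2.
x=0.000000, y=1.800000:
  k1 = f(0.000000, 1.800000) = 0.270000
  k2 = f(0.185000, 1.849950) = 0.277492
  y ← 1.800000 + 0.37·0.277492 = 1.902672
y(0.37) ≈ 1.9027

1.9027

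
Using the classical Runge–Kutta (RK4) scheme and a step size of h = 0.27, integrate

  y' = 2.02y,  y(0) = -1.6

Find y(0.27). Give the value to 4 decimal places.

-2.7598

RK4: k1 = f(s_n, y_n); k2 = f(s_n + h/2, y_n + (h/2)·k1); k3 = f(s_n + h/2, y_n + (h/2)·k2); k4 = f(s_n + h, y_n + h·k3); y_{n+1} = y_n + (h/6)·(k1 + 2k2 + 2k3 + k4).
s=0.000000, y=-1.600000:
  k1 = f(0.000000, -1.600000) = -3.232000
  k2 = f(0.135000, -2.036320) = -4.113366
  k3 = f(0.135000, -2.155304) = -4.353715
  k4 = f(0.270000, -2.775503) = -5.606516
  y ← -1.600000 + (0.27/6)·(k1 + 2k2 + 2k3 + k4) = -2.759771
y(0.27) ≈ -2.7598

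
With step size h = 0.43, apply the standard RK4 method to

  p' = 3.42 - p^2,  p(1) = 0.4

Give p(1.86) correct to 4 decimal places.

1.7282

RK4: k1 = f(x_n, p_n); k2 = f(x_n + h/2, p_n + (h/2)·k1); k3 = f(x_n + h/2, p_n + (h/2)·k2); k4 = f(x_n + h, p_n + h·k3); p_{n+1} = p_n + (h/6)·(k1 + 2k2 + 2k3 + k4).
x=1.000000, p=0.400000:
  k1 = f(1.000000, 0.400000) = 3.260000
  k2 = f(1.215000, 1.100900) = 2.208019
  k3 = f(1.215000, 0.874724) = 2.654858
  k4 = f(1.430000, 1.541589) = 1.043504
  p ← 0.400000 + (0.43/6)·(k1 + 2k2 + 2k3 + k4) = 1.405430
x=1.430000, p=1.405430:
  k1 = f(1.430000, 1.405430) = 1.444766
  k2 = f(1.645000, 1.716055) = 0.475156
  k3 = f(1.645000, 1.507589) = 1.147177
  k4 = f(1.860000, 1.898716) = -0.185123
  p ← 1.405430 + (0.43/6)·(k1 + 2k2 + 2k3 + k4) = 1.728239
p(1.86) ≈ 1.7282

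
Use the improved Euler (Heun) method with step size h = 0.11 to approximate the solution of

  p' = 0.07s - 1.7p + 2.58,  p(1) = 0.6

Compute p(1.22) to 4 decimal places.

Heun: k1 = f(s_n, p_n); k2 = f(s_n + h, p_n + h·k1); p_{n+1} = p_n + (h/2)·(k1 + k2).
s=1.000000, p=0.600000:
  k1 = f(1.000000, 0.600000) = 1.630000
  k2 = f(1.110000, 0.779300) = 1.332890
  p ← 0.600000 + (0.11/2)·(1.630000 + 1.332890) = 0.762959
s=1.110000, p=0.762959:
  k1 = f(1.110000, 0.762959) = 1.360670
  k2 = f(1.220000, 0.912633) = 1.113925
  p ← 0.762959 + (0.11/2)·(1.360670 + 1.113925) = 0.899062
p(1.22) ≈ 0.8991

0.8991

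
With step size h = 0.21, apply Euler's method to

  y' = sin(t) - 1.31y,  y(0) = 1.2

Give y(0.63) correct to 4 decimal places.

Euler: y_{n+1} = y_n + h·f(t_n, y_n).
t=0.000000, y=1.200000: f=-1.572000 → y ← 1.200000 + 0.21·(-1.572000) = 0.869880
t=0.210000, y=0.869880: f=-0.931083 → y ← 0.869880 + 0.21·(-0.931083) = 0.674353
t=0.420000, y=0.674353: f=-0.475641 → y ← 0.674353 + 0.21·(-0.475641) = 0.574468
y(0.63) ≈ 0.5745

0.5745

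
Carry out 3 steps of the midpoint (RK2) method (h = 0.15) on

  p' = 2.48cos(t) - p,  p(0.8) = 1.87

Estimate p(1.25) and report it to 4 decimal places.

1.6402

Midpoint: k1 = f(t_n, p_n); k2 = f(t_n + h/2, p_n + (h/2)·k1); p_{n+1} = p_n + h·k2.
t=0.800000, p=1.870000:
  k1 = f(0.800000, 1.870000) = -0.142167
  k2 = f(0.875000, 1.859337) = -0.269665
  p ← 1.870000 + 0.15·(-0.269665) = 1.829550
t=0.950000, p=1.829550:
  k1 = f(0.950000, 1.829550) = -0.386976
  k2 = f(1.025000, 1.800527) = -0.513162
  p ← 1.829550 + 0.15·(-0.513162) = 1.752576
t=1.100000, p=1.752576:
  k1 = f(1.100000, 1.752576) = -0.627658
  k2 = f(1.175000, 1.705502) = -0.749355
  p ← 1.752576 + 0.15·(-0.749355) = 1.640173
p(1.25) ≈ 1.6402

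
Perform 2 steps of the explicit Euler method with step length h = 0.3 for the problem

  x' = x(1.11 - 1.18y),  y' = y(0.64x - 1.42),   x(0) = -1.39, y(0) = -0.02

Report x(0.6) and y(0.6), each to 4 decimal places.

Euler on (x,y): x_{n+1} = x_n + h·x', y_{n+1} = y_n + h·y'.
0.000000: (-1.390000, -0.020000); f=(-1.575704, 0.046192) → (-1.862711, -0.006142)
0.300000: (-1.862711, -0.006142); f=(-2.081110, 0.016045) → (-2.487044, -0.001329)
(x(0.6), y(0.6)) ≈ (-2.4870, -0.0013)

-2.4870, -0.0013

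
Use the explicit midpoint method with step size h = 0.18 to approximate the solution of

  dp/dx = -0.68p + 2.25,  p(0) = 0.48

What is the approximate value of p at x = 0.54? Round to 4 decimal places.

Midpoint: k1 = f(x_n, p_n); k2 = f(x_n + h/2, p_n + (h/2)·k1); p_{n+1} = p_n + h·k2.
x=0.000000, p=0.480000:
  k1 = f(0.000000, 0.480000) = 1.923600
  k2 = f(0.090000, 0.653124) = 1.805876
  p ← 0.480000 + 0.18·1.805876 = 0.805058
x=0.180000, p=0.805058:
  k1 = f(0.180000, 0.805058) = 1.702561
  k2 = f(0.270000, 0.958288) = 1.598364
  p ← 0.805058 + 0.18·1.598364 = 1.092763
x=0.360000, p=1.092763:
  k1 = f(0.360000, 1.092763) = 1.506921
  k2 = f(0.450000, 1.228386) = 1.414697
  p ← 1.092763 + 0.18·1.414697 = 1.347409
p(0.54) ≈ 1.3474

1.3474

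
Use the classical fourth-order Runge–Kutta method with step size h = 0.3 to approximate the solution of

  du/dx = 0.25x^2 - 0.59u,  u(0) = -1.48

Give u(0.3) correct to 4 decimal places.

RK4: k1 = f(x_n, u_n); k2 = f(x_n + h/2, u_n + (h/2)·k1); k3 = f(x_n + h/2, u_n + (h/2)·k2); k4 = f(x_n + h, u_n + h·k3); u_{n+1} = u_n + (h/6)·(k1 + 2k2 + 2k3 + k4).
x=0.000000, u=-1.480000:
  k1 = f(0.000000, -1.480000) = 0.873200
  k2 = f(0.150000, -1.349020) = 0.801547
  k3 = f(0.150000, -1.359768) = 0.807888
  k4 = f(0.300000, -1.237634) = 0.752704
  u ← -1.480000 + (0.3/6)·(k1 + 2k2 + 2k3 + k4) = -1.237761
u(0.3) ≈ -1.2378

-1.2378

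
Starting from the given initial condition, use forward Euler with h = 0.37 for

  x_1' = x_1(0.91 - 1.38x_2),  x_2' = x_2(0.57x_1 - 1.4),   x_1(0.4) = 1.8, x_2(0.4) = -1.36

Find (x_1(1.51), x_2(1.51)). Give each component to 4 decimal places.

14.7604, -2.8985

Euler on (x_1,x_2): x_1_{n+1} = x_1_n + h·x_1', x_2_{n+1} = x_2_n + h·x_2'.
0.400000: (1.800000, -1.360000); f=(5.016240, 0.508640) → (3.656009, -1.171803)
0.770000: (3.656009, -1.171803); f=(9.239057, -0.801426) → (7.074460, -1.468331)
1.140000: (7.074460, -1.468331); f=(20.772711, -3.865296) → (14.760363, -2.898490)
(x_1(1.51), x_2(1.51)) ≈ (14.7604, -2.8985)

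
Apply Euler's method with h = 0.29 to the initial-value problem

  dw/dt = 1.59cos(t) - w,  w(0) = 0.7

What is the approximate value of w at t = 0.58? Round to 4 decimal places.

Euler: w_{n+1} = w_n + h·f(t_n, w_n).
t=0.000000, w=0.700000: f=0.890000 → w ← 0.700000 + 0.29·0.890000 = 0.958100
t=0.290000, w=0.958100: f=0.565508 → w ← 0.958100 + 0.29·0.565508 = 1.122097
w(0.58) ≈ 1.1221

1.1221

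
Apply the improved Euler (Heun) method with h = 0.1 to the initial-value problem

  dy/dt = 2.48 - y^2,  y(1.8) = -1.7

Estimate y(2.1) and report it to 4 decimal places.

Heun: k1 = f(t_n, y_n); k2 = f(t_n + h, y_n + h·k1); y_{n+1} = y_n + (h/2)·(k1 + k2).
t=1.800000, y=-1.700000:
  k1 = f(1.800000, -1.700000) = -0.410000
  k2 = f(1.900000, -1.741000) = -0.551081
  y ← -1.700000 + (0.1/2)·(-0.410000 + (-0.551081)) = -1.748054
t=1.900000, y=-1.748054:
  k1 = f(1.900000, -1.748054) = -0.575693
  k2 = f(2.000000, -1.805623) = -0.780276
  y ← -1.748054 + (0.1/2)·(-0.575693 + (-0.780276)) = -1.815852
t=2.000000, y=-1.815852:
  k1 = f(2.000000, -1.815852) = -0.817320
  k2 = f(2.100000, -1.897585) = -1.120827
  y ← -1.815852 + (0.1/2)·(-0.817320 + (-1.120827)) = -1.912760
y(2.1) ≈ -1.9128

-1.9128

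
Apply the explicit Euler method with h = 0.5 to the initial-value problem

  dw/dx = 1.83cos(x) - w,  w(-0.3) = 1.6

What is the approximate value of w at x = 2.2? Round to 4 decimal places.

0.4396

Euler: w_{n+1} = w_n + h·f(x_n, w_n).
x=-0.300000, w=1.600000: f=0.148266 → w ← 1.600000 + 0.5·0.148266 = 1.674133
x=0.200000, w=1.674133: f=0.119389 → w ← 1.674133 + 0.5·0.119389 = 1.733827
x=0.700000, w=1.733827: f=-0.334166 → w ← 1.733827 + 0.5·(-0.334166) = 1.566744
x=1.200000, w=1.566744: f=-0.903630 → w ← 1.566744 + 0.5·(-0.903630) = 1.114929
x=1.700000, w=1.114929: f=-1.350715 → w ← 1.114929 + 0.5·(-1.350715) = 0.439572
w(2.2) ≈ 0.4396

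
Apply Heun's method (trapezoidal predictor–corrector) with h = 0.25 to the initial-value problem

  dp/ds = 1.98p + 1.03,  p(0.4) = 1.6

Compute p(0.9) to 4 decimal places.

Heun: k1 = f(s_n, p_n); k2 = f(s_n + h, p_n + h·k1); p_{n+1} = p_n + (h/2)·(k1 + k2).
s=0.400000, p=1.600000:
  k1 = f(0.400000, 1.600000) = 4.198000
  k2 = f(0.650000, 2.649500) = 6.276010
  p ← 1.600000 + (0.25/2)·(4.198000 + 6.276010) = 2.909251
s=0.650000, p=2.909251:
  k1 = f(0.650000, 2.909251) = 6.790317
  k2 = f(0.900000, 4.606831) = 10.151525
  p ← 2.909251 + (0.25/2)·(6.790317 + 10.151525) = 5.026982
p(0.9) ≈ 5.0270

5.0270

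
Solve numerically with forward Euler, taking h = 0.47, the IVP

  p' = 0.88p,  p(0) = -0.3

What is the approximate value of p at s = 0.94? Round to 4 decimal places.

Euler: p_{n+1} = p_n + h·f(s_n, p_n).
s=0.000000, p=-0.300000: f=-0.264000 → p ← -0.300000 + 0.47·(-0.264000) = -0.424080
s=0.470000, p=-0.424080: f=-0.373190 → p ← -0.424080 + 0.47·(-0.373190) = -0.599479
p(0.94) ≈ -0.5995

-0.5995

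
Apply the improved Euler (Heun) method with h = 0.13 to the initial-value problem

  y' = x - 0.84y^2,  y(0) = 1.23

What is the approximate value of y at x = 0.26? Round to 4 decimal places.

Heun: k1 = f(x_n, y_n); k2 = f(x_n + h, y_n + h·k1); y_{n+1} = y_n + (h/2)·(k1 + k2).
x=0.000000, y=1.230000:
  k1 = f(0.000000, 1.230000) = -1.270836
  k2 = f(0.130000, 1.064791) = -0.822376
  y ← 1.230000 + (0.13/2)·(-1.270836 + (-0.822376)) = 1.093941
x=0.130000, y=1.093941:
  k1 = f(0.130000, 1.093941) = -0.875234
  k2 = f(0.260000, 0.980161) = -0.547001
  y ← 1.093941 + (0.13/2)·(-0.875234 + (-0.547001)) = 1.001496
y(0.26) ≈ 1.0015

1.0015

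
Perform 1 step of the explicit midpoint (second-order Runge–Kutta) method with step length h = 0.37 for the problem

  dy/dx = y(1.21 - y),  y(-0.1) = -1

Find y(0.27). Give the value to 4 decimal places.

-2.3651

Midpoint: k1 = f(x_n, y_n); k2 = f(x_n + h/2, y_n + (h/2)·k1); y_{n+1} = y_n + h·k2.
x=-0.100000, y=-1.000000:
  k1 = f(-0.100000, -1.000000) = -2.210000
  k2 = f(0.085000, -1.408850) = -3.689567
  y ← -1.000000 + 0.37·(-3.689567) = -2.365140
y(0.27) ≈ -2.3651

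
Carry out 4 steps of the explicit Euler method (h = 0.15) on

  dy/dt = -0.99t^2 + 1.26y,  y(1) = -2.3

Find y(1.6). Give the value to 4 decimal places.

Euler: y_{n+1} = y_n + h·f(t_n, y_n).
t=1.000000, y=-2.300000: f=-3.888000 → y ← -2.300000 + 0.15·(-3.888000) = -2.883200
t=1.150000, y=-2.883200: f=-4.942107 → y ← -2.883200 + 0.15·(-4.942107) = -3.624516
t=1.300000, y=-3.624516: f=-6.239990 → y ← -3.624516 + 0.15·(-6.239990) = -4.560515
t=1.450000, y=-4.560515: f=-7.827723 → y ← -4.560515 + 0.15·(-7.827723) = -5.734673
y(1.6) ≈ -5.7347

-5.7347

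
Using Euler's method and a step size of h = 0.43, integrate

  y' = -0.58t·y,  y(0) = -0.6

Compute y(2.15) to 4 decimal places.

Euler: y_{n+1} = y_n + h·f(t_n, y_n).
t=0.000000, y=-0.600000: f=0.000000 → y ← -0.600000 + 0.43·0.000000 = -0.600000
t=0.430000, y=-0.600000: f=0.149640 → y ← -0.600000 + 0.43·0.149640 = -0.535655
t=0.860000, y=-0.535655: f=0.267185 → y ← -0.535655 + 0.43·0.267185 = -0.420765
t=1.290000, y=-0.420765: f=0.314817 → y ← -0.420765 + 0.43·0.314817 = -0.285394
t=1.720000, y=-0.285394: f=0.284709 → y ← -0.285394 + 0.43·0.284709 = -0.162969
y(2.15) ≈ -0.1630

-0.1630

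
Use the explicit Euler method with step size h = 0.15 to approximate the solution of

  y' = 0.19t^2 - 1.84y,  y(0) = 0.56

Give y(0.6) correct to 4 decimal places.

Euler: y_{n+1} = y_n + h·f(t_n, y_n).
t=0.000000, y=0.560000: f=-1.030400 → y ← 0.560000 + 0.15·(-1.030400) = 0.405440
t=0.150000, y=0.405440: f=-0.741735 → y ← 0.405440 + 0.15·(-0.741735) = 0.294180
t=0.300000, y=0.294180: f=-0.524191 → y ← 0.294180 + 0.15·(-0.524191) = 0.215551
t=0.450000, y=0.215551: f=-0.358139 → y ← 0.215551 + 0.15·(-0.358139) = 0.161830
y(0.6) ≈ 0.1618

0.1618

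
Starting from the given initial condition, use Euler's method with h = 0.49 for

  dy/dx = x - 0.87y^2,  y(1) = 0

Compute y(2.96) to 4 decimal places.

Euler: y_{n+1} = y_n + h·f(x_n, y_n).
x=1.000000, y=0.000000: f=1.000000 → y ← 0.000000 + 0.49·1.000000 = 0.490000
x=1.490000, y=0.490000: f=1.281113 → y ← 0.490000 + 0.49·1.281113 = 1.117745
x=1.980000, y=1.117745: f=0.893061 → y ← 1.117745 + 0.49·0.893061 = 1.555345
x=2.470000, y=1.555345: f=0.365383 → y ← 1.555345 + 0.49·0.365383 = 1.734383
y(2.96) ≈ 1.7344

1.7344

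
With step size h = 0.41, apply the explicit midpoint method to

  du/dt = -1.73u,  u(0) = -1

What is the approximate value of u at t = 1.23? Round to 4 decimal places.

Midpoint: k1 = f(t_n, u_n); k2 = f(t_n + h/2, u_n + (h/2)·k1); u_{n+1} = u_n + h·k2.
t=0.000000, u=-1.000000:
  k1 = f(0.000000, -1.000000) = 1.730000
  k2 = f(0.205000, -0.645350) = 1.116456
  u ← -1.000000 + 0.41·1.116456 = -0.542253
t=0.410000, u=-0.542253:
  k1 = f(0.410000, -0.542253) = 0.938098
  k2 = f(0.615000, -0.349943) = 0.605402
  u ← -0.542253 + 0.41·0.605402 = -0.294039
t=0.820000, u=-0.294039:
  k1 = f(0.820000, -0.294039) = 0.508687
  k2 = f(1.025000, -0.189758) = 0.328281
  u ← -0.294039 + 0.41·0.328281 = -0.159443
u(1.23) ≈ -0.1594

-0.1594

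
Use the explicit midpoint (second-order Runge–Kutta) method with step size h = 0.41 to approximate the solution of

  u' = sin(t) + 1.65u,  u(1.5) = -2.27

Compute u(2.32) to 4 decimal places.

Midpoint: k1 = f(t_n, u_n); k2 = f(t_n + h/2, u_n + (h/2)·k1); u_{n+1} = u_n + h·k2.
t=1.500000, u=-2.270000:
  k1 = f(1.500000, -2.270000) = -2.748005
  k2 = f(1.705000, -2.833341) = -3.684005
  u ← -2.270000 + 0.41·(-3.684005) = -3.780442
t=1.910000, u=-3.780442:
  k1 = f(1.910000, -3.780442) = -5.294709
  k2 = f(2.115000, -4.865857) = -7.173125
  u ← -3.780442 + 0.41·(-7.173125) = -6.721423
u(2.32) ≈ -6.7214

-6.7214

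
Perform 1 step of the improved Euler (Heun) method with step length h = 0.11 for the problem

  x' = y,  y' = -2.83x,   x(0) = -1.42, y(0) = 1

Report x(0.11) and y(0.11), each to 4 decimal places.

-1.2857, 1.4249

Heun on (x,y): k1 = f(t_n, state_n); k2 = f(t_n + h, state_n + h·k1); state_{n+1} = state_n + (h/2)·(k1 + k2).
0.000000: (-1.420000, 1.000000)
  k1 = (1.000000, 4.018600)
  predictor → (-1.310000, 1.442046)
  k2 = (1.442046, 3.707300)
  → (-1.285687, 1.424924)
(x(0.11), y(0.11)) ≈ (-1.2857, 1.4249)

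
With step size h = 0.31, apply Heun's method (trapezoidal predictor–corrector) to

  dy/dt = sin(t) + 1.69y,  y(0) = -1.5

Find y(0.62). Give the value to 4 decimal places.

-3.8984

Heun: k1 = f(t_n, y_n); k2 = f(t_n + h, y_n + h·k1); y_{n+1} = y_n + (h/2)·(k1 + k2).
t=0.000000, y=-1.500000:
  k1 = f(0.000000, -1.500000) = -2.535000
  k2 = f(0.310000, -2.285850) = -3.558028
  y ← -1.500000 + (0.31/2)·(-2.535000 + (-3.558028)) = -2.444419
t=0.310000, y=-2.444419:
  k1 = f(0.310000, -2.444419) = -3.826010
  k2 = f(0.620000, -3.630482) = -5.554480
  y ← -2.444419 + (0.31/2)·(-3.826010 + (-5.554480)) = -3.898395
y(0.62) ≈ -3.8984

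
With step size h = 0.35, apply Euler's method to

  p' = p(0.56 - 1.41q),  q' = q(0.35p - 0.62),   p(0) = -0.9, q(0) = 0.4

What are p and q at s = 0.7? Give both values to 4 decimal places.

Euler on (p,q): p_{n+1} = p_n + h·p', q_{n+1} = q_n + h·q'.
0.000000: (-0.900000, 0.400000); f=(0.003600, -0.374000) → (-0.898740, 0.269100)
0.350000: (-0.898740, 0.269100); f=(-0.162285, -0.251490) → (-0.955540, 0.181079)
(p(0.7), q(0.7)) ≈ (-0.9555, 0.1811)

-0.9555, 0.1811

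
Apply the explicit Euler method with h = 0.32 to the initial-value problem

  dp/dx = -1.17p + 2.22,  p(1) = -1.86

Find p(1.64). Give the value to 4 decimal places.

Euler: p_{n+1} = p_n + h·f(x_n, p_n).
x=1.000000, p=-1.860000: f=4.396200 → p ← -1.860000 + 0.32·4.396200 = -0.453216
x=1.320000, p=-0.453216: f=2.750263 → p ← -0.453216 + 0.32·2.750263 = 0.426868
p(1.64) ≈ 0.4269

0.4269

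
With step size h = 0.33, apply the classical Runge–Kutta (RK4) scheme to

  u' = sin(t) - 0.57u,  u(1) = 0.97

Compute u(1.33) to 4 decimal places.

1.0794

RK4: k1 = f(t_n, u_n); k2 = f(t_n + h/2, u_n + (h/2)·k1); k3 = f(t_n + h/2, u_n + (h/2)·k2); k4 = f(t_n + h, u_n + h·k3); u_{n+1} = u_n + (h/6)·(k1 + 2k2 + 2k3 + k4).
t=1.000000, u=0.970000:
  k1 = f(1.000000, 0.970000) = 0.288571
  k2 = f(1.165000, 1.017614) = 0.338748
  k3 = f(1.165000, 1.025893) = 0.334029
  k4 = f(1.330000, 1.080230) = 0.355418
  u ← 0.970000 + (0.33/6)·(k1 + 2k2 + 2k3 + k4) = 1.079425
u(1.33) ≈ 1.0794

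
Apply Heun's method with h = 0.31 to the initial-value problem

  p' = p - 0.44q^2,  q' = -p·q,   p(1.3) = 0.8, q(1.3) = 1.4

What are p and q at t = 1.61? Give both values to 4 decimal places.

0.8357, 1.0990

Heun on (p,q): k1 = f(t_n, state_n); k2 = f(t_n + h, state_n + h·k1); state_{n+1} = state_n + (h/2)·(k1 + k2).
1.300000: (0.800000, 1.400000)
  k1 = (-0.062400, -1.120000)
  predictor → (0.780656, 1.052800)
  k2 = (0.292965, -0.821875)
  → (0.835738, 1.099009)
(p(1.61), q(1.61)) ≈ (0.8357, 1.0990)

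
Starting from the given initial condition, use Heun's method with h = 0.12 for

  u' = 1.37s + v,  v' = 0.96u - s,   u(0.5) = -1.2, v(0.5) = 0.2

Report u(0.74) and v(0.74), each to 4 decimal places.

-0.9960, -0.2013

Heun on (u,v): k1 = f(s_n, state_n); k2 = f(s_n + h, state_n + h·k1); state_{n+1} = state_n + (h/2)·(k1 + k2).
0.500000: (-1.200000, 0.200000)
  k1 = (0.885000, -1.652000)
  predictor → (-1.093800, 0.001760)
  k2 = (0.851160, -1.670048)
  → (-1.095830, 0.000677)
0.620000: (-1.095830, 0.000677)
  k1 = (0.850077, -1.671997)
  predictor → (-0.993821, -0.199963)
  k2 = (0.813837, -1.694068)
  → (-0.995996, -0.201287)
(u(0.74), v(0.74)) ≈ (-0.9960, -0.2013)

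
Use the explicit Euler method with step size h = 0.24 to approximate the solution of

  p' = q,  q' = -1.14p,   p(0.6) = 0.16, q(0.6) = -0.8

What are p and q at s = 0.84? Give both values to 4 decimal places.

-0.0320, -0.8438

Euler on (p,q): p_{n+1} = p_n + h·p', q_{n+1} = q_n + h·q'.
0.600000: (0.160000, -0.800000); f=(-0.800000, -0.182400) → (-0.032000, -0.843776)
(p(0.84), q(0.84)) ≈ (-0.0320, -0.8438)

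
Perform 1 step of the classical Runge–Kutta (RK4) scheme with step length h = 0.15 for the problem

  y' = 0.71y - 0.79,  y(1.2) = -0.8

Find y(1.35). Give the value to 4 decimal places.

-1.0149

RK4: k1 = f(t_n, y_n); k2 = f(t_n + h/2, y_n + (h/2)·k1); k3 = f(t_n + h/2, y_n + (h/2)·k2); k4 = f(t_n + h, y_n + h·k3); y_{n+1} = y_n + (h/6)·(k1 + 2k2 + 2k3 + k4).
t=1.200000, y=-0.800000:
  k1 = f(1.200000, -0.800000) = -1.358000
  k2 = f(1.275000, -0.901850) = -1.430314
  k3 = f(1.275000, -0.907274) = -1.434164
  k4 = f(1.350000, -1.015125) = -1.510738
  y ← -0.800000 + (0.15/6)·(k1 + 2k2 + 2k3 + k4) = -1.014942
y(1.35) ≈ -1.0149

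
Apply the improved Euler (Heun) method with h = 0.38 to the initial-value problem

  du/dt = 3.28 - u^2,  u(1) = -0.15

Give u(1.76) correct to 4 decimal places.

1.3360

Heun: k1 = f(t_n, u_n); k2 = f(t_n + h, u_n + h·k1); u_{n+1} = u_n + (h/2)·(k1 + k2).
t=1.000000, u=-0.150000:
  k1 = f(1.000000, -0.150000) = 3.257500
  k2 = f(1.380000, 1.087850) = 2.096582
  u ← -0.150000 + (0.38/2)·(3.257500 + 2.096582) = 0.867276
t=1.380000, u=0.867276:
  k1 = f(1.380000, 0.867276) = 2.527833
  k2 = f(1.760000, 1.827852) = -0.061044
  u ← 0.867276 + (0.38/2)·(2.527833 + (-0.061044)) = 1.335966
u(1.76) ≈ 1.3360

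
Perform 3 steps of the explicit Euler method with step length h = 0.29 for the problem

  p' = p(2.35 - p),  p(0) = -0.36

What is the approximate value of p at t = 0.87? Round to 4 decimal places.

Euler: p_{n+1} = p_n + h·f(t_n, p_n).
t=0.000000, p=-0.360000: f=-0.975600 → p ← -0.360000 + 0.29·(-0.975600) = -0.642924
t=0.290000, p=-0.642924: f=-1.924223 → p ← -0.642924 + 0.29·(-1.924223) = -1.200949
t=0.580000, p=-1.200949: f=-4.264507 → p ← -1.200949 + 0.29·(-4.264507) = -2.437655
p(0.87) ≈ -2.4377

-2.4377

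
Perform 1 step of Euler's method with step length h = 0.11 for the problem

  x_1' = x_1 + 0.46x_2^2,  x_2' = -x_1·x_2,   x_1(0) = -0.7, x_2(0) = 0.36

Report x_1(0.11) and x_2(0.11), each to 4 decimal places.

Euler on (x_1,x_2): x_1_{n+1} = x_1_n + h·x_1', x_2_{n+1} = x_2_n + h·x_2'.
0.000000: (-0.700000, 0.360000); f=(-0.640384, 0.252000) → (-0.770442, 0.387720)
(x_1(0.11), x_2(0.11)) ≈ (-0.7704, 0.3877)

-0.7704, 0.3877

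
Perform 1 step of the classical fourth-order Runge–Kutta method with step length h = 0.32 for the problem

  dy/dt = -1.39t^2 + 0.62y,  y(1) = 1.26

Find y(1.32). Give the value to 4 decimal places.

RK4: k1 = f(t_n, y_n); k2 = f(t_n + h/2, y_n + (h/2)·k1); k3 = f(t_n + h/2, y_n + (h/2)·k2); k4 = f(t_n + h, y_n + h·k3); y_{n+1} = y_n + (h/6)·(k1 + 2k2 + 2k3 + k4).
t=1.000000, y=1.260000:
  k1 = f(1.000000, 1.260000) = -0.608800
  k2 = f(1.160000, 1.162592) = -1.149577
  k3 = f(1.160000, 1.076068) = -1.203222
  k4 = f(1.320000, 0.874969) = -1.879455
  y ← 1.260000 + (0.32/6)·(k1 + 2k2 + 2k3 + k4) = 0.876328
y(1.32) ≈ 0.8763

0.8763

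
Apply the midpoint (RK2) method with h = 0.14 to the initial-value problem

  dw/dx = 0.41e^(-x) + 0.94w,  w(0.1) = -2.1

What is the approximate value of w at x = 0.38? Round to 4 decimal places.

Midpoint: k1 = f(x_n, w_n); k2 = f(x_n + h/2, w_n + (h/2)·k1); w_{n+1} = w_n + h·k2.
x=0.100000, w=-2.100000:
  k1 = f(0.100000, -2.100000) = -1.603017
  k2 = f(0.170000, -2.212211) = -1.733576
  w ← -2.100000 + 0.14·(-1.733576) = -2.342701
x=0.240000, w=-2.342701:
  k1 = f(0.240000, -2.342701) = -1.879621
  k2 = f(0.310000, -2.474274) = -2.025104
  w ← -2.342701 + 0.14·(-2.025104) = -2.626215
w(0.38) ≈ -2.6262

-2.6262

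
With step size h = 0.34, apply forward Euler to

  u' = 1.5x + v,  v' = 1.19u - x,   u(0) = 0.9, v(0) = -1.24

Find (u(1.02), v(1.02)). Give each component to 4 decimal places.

Euler on (u,v): u_{n+1} = u_n + h·u', v_{n+1} = v_n + h·v'.
0.000000: (0.900000, -1.240000); f=(-1.240000, 1.071000) → (0.478400, -0.875860)
0.340000: (0.478400, -0.875860); f=(-0.365860, 0.229296) → (0.354008, -0.797899)
0.680000: (0.354008, -0.797899); f=(0.222101, -0.258731) → (0.429522, -0.885868)
(u(1.02), v(1.02)) ≈ (0.4295, -0.8859)

0.4295, -0.8859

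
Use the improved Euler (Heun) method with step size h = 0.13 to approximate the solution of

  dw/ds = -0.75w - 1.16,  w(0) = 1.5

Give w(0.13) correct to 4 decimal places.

Heun: k1 = f(s_n, w_n); k2 = f(s_n + h, w_n + h·k1); w_{n+1} = w_n + (h/2)·(k1 + k2).
s=0.000000, w=1.500000:
  k1 = f(0.000000, 1.500000) = -2.285000
  k2 = f(0.130000, 1.202950) = -2.062212
  w ← 1.500000 + (0.13/2)·(-2.285000 + (-2.062212)) = 1.217431
w(0.13) ≈ 1.2174

1.2174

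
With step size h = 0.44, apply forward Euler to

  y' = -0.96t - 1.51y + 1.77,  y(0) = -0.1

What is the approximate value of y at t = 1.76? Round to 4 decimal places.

Euler: y_{n+1} = y_n + h·f(t_n, y_n).
t=0.000000, y=-0.100000: f=1.921000 → y ← -0.100000 + 0.44·1.921000 = 0.745240
t=0.440000, y=0.745240: f=0.222288 → y ← 0.745240 + 0.44·0.222288 = 0.843047
t=0.880000, y=0.843047: f=-0.347800 → y ← 0.843047 + 0.44·(-0.347800) = 0.690014
t=1.320000, y=0.690014: f=-0.539122 → y ← 0.690014 + 0.44·(-0.539122) = 0.452801
y(1.76) ≈ 0.4528

0.4528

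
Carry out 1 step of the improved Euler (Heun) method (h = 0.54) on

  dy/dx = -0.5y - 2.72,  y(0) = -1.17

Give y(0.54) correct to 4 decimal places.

-2.1673

Heun: k1 = f(x_n, y_n); k2 = f(x_n + h, y_n + h·k1); y_{n+1} = y_n + (h/2)·(k1 + k2).
x=0.000000, y=-1.170000:
  k1 = f(0.000000, -1.170000) = -2.135000
  k2 = f(0.540000, -2.322900) = -1.558550
  y ← -1.170000 + (0.54/2)·(-2.135000 + (-1.558550)) = -2.167258
y(0.54) ≈ -2.1673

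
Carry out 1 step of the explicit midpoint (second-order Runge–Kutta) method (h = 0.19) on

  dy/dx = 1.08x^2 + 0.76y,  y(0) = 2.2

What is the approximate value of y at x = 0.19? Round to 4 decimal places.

Midpoint: k1 = f(x_n, y_n); k2 = f(x_n + h/2, y_n + (h/2)·k1); y_{n+1} = y_n + h·k2.
x=0.000000, y=2.200000:
  k1 = f(0.000000, 2.200000) = 1.672000
  k2 = f(0.095000, 2.358840) = 1.802465
  y ← 2.200000 + 0.19·1.802465 = 2.542468
y(0.19) ≈ 2.5425

2.5425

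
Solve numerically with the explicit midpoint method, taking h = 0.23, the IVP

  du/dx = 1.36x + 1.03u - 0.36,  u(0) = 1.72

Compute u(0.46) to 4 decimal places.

2.7044

Midpoint: k1 = f(x_n, u_n); k2 = f(x_n + h/2, u_n + (h/2)·k1); u_{n+1} = u_n + h·k2.
x=0.000000, u=1.720000:
  k1 = f(0.000000, 1.720000) = 1.411600
  k2 = f(0.115000, 1.882334) = 1.735204
  u ← 1.720000 + 0.23·1.735204 = 2.119097
x=0.230000, u=2.119097:
  k1 = f(0.230000, 2.119097) = 2.135470
  k2 = f(0.345000, 2.364676) = 2.544816
  u ← 2.119097 + 0.23·2.544816 = 2.704405
u(0.46) ≈ 2.7044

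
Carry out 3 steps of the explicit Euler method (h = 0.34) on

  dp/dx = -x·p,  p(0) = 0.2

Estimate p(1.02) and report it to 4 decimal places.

0.1360

Euler: p_{n+1} = p_n + h·f(x_n, p_n).
x=0.000000, p=0.200000: f=0.000000 → p ← 0.200000 + 0.34·0.000000 = 0.200000
x=0.340000, p=0.200000: f=-0.068000 → p ← 0.200000 + 0.34·(-0.068000) = 0.176880
x=0.680000, p=0.176880: f=-0.120278 → p ← 0.176880 + 0.34·(-0.120278) = 0.135985
p(1.02) ≈ 0.1360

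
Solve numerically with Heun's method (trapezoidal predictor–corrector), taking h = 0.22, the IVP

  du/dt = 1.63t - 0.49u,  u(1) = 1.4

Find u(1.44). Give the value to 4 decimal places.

Heun: k1 = f(t_n, u_n); k2 = f(t_n + h, u_n + h·k1); u_{n+1} = u_n + (h/2)·(k1 + k2).
t=1.000000, u=1.400000:
  k1 = f(1.000000, 1.400000) = 0.944000
  k2 = f(1.220000, 1.607680) = 1.200837
  u ← 1.400000 + (0.22/2)·(0.944000 + 1.200837) = 1.635932
t=1.220000, u=1.635932:
  k1 = f(1.220000, 1.635932) = 1.186993
  k2 = f(1.440000, 1.897071) = 1.417635
  u ← 1.635932 + (0.22/2)·(1.186993 + 1.417635) = 1.922441
u(1.44) ≈ 1.9224

1.9224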